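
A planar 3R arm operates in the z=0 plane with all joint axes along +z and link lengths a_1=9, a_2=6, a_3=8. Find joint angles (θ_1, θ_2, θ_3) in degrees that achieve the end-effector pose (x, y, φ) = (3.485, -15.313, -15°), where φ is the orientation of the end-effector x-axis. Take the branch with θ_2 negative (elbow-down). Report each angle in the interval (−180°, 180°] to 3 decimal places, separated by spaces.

-89.997 -45.005 120.003

wrist centre = target − a_3·(cos φ, sin φ) = (-4.2424, -13.2424)
cos θ_2 = (193.3604−9²−6²)/(2·9·6) = 0.7070; θ_2 = -45.0053° (elbow-down)
β = atan2(-13.2424,-4.2424) = -107.7636°; ψ = atan2(-4.2430,13.2422) = -17.7663°
θ_1 = β − ψ = -89.9973°
θ_3 = φ − θ_1 − θ_2 = 120.0026° (wrapped to (-180°,180°])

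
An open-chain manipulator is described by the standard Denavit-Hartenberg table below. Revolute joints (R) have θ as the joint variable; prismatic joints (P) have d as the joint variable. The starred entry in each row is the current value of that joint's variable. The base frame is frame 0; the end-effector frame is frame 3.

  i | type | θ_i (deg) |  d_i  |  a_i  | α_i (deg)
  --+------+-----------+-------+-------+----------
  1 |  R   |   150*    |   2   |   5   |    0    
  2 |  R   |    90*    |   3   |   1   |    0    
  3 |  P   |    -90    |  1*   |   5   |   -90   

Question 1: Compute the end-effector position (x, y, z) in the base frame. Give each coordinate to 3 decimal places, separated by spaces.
-9.160 4.134 6.000

after link 1: o_1 = (-4.3301, 2.5000, 2.0000)
after link 2: o_2 = (-4.8301, 1.6340, 5.0000)
after link 3: o_3 = (-9.1603, 4.1340, 6.0000)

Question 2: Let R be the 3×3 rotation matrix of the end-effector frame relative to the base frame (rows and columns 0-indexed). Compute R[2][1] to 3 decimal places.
-1.000

End-effector y-axis (col 1 of R) = (-0.0000,-0.0000,-1.0000)
R[2][1] = -1.0000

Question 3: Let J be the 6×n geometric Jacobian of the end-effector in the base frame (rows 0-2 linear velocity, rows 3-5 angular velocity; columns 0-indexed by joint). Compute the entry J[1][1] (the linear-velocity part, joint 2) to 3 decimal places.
-4.830

axis z_1 = (0.0000,0.0000,1.0000); lever o_n−o_1 = (-4.8301,1.6340,4.0000)
cross product → J_v[:, 1] = (-1.6340,-4.8301,0.0000)
J_ω[:, 1] = z_1
entry J[1][1] = -4.8301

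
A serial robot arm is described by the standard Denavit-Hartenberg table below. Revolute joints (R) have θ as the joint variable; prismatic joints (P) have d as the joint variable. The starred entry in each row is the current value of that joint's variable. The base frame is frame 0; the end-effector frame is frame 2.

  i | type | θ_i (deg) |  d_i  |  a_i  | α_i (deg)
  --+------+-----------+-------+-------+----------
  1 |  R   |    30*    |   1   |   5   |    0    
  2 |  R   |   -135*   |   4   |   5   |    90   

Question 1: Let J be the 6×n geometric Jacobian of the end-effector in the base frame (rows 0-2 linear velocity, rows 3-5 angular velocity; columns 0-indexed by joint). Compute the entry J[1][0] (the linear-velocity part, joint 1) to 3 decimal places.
3.036

axis z_0 = ẑ; lever o_n−o_0 = (3.0360,-2.3296,5.0000)
cross product → J_v[:, 0] = (2.3296,3.0360,-0.0000)
J_ω[:, 0] = z_0
entry J[1][0] = 3.0360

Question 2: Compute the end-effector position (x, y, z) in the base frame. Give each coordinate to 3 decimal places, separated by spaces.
3.036 -2.330 5.000

after link 1: o_1 = (4.3301, 2.5000, 1.0000)
after link 2: o_2 = (3.0360, -2.3296, 5.0000)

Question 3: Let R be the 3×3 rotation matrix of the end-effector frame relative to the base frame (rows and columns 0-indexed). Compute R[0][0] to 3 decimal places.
-0.259

End-effector x-axis (col 0 of R) = (-0.2588,-0.9659,0.0000)
R[0][0] = -0.2588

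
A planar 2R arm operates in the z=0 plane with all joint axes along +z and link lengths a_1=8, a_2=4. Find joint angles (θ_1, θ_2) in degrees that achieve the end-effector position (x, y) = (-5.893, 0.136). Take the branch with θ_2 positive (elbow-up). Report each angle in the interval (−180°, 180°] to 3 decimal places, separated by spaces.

cos θ_2 = (34.7459−8²−4²)/(2·8·4) = -0.7071; θ_2 = 134.9990° (elbow-up)
β = atan2(0.1360,-5.8930) = 178.6779°; ψ = atan2(2.8285,5.1716) = 28.6752°
θ_1 = β − ψ = 150.0027°

150.003 134.999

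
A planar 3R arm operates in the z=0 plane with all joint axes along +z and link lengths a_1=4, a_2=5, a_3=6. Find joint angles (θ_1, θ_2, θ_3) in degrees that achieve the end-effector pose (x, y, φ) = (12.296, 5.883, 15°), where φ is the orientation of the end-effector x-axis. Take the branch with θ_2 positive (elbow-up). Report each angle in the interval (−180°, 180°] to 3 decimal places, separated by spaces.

0.003 59.991 -44.994

wrist centre = target − a_3·(cos φ, sin φ) = (6.5004, 4.3301)
cos θ_2 = (61.0054−4²−5²)/(2·4·5) = 0.5001; θ_2 = 59.9910° (elbow-up)
β = atan2(4.3301,6.5004) = 33.6684°; ψ = atan2(4.3297,6.5007) = 33.6653°
θ_1 = β − ψ = 0.0031°
θ_3 = φ − θ_1 − θ_2 = -44.9941° (wrapped to (-180°,180°])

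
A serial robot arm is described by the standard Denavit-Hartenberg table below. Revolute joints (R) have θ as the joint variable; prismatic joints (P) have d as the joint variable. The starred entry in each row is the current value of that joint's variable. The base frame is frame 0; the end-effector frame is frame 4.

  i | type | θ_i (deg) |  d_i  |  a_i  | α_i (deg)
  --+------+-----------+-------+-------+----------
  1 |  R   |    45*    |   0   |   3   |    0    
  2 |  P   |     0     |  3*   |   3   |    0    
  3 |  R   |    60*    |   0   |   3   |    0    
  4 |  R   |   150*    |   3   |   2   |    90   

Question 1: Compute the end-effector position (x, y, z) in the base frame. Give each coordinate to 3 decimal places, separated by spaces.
2.949 5.209 6.000

after link 1: o_1 = (2.1213, 2.1213, 0.0000)
after link 2: o_2 = (4.2426, 4.2426, 3.0000)
after link 3: o_3 = (3.4662, 7.1404, 3.0000)
after link 4: o_4 = (2.9485, 5.2086, 6.0000)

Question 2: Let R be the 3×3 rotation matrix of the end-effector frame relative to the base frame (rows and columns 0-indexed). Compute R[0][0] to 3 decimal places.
-0.259

End-effector x-axis (col 0 of R) = (-0.2588,-0.9659,0.0000)
R[0][0] = -0.2588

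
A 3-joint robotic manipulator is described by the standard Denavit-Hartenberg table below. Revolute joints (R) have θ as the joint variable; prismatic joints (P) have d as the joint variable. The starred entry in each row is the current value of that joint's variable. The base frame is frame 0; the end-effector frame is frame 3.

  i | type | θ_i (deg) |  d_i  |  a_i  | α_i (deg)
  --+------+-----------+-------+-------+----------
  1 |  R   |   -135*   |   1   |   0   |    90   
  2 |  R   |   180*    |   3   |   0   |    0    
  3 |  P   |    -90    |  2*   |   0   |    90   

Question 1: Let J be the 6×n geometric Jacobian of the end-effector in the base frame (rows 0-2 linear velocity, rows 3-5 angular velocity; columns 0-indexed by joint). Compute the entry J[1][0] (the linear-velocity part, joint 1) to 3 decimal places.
axis z_0 = ẑ; lever o_n−o_0 = (-3.5355,3.5355,1.0000)
cross product → J_v[:, 0] = (-3.5355,-3.5355,0.0000)
J_ω[:, 0] = z_0
entry J[1][0] = -3.5355

-3.536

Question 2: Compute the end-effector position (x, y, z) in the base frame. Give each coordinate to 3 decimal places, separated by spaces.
-3.536 3.536 1.000

after link 1: o_1 = (0.0000, 0.0000, 1.0000)
after link 2: o_2 = (-2.1213, 2.1213, 1.0000)
after link 3: o_3 = (-3.5355, 3.5355, 1.0000)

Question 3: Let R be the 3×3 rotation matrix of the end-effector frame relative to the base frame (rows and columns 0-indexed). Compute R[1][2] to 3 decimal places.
-0.707

End-effector z-axis (col 2 of R) = (-0.7071,-0.7071,-0.0000)
R[1][2] = -0.7071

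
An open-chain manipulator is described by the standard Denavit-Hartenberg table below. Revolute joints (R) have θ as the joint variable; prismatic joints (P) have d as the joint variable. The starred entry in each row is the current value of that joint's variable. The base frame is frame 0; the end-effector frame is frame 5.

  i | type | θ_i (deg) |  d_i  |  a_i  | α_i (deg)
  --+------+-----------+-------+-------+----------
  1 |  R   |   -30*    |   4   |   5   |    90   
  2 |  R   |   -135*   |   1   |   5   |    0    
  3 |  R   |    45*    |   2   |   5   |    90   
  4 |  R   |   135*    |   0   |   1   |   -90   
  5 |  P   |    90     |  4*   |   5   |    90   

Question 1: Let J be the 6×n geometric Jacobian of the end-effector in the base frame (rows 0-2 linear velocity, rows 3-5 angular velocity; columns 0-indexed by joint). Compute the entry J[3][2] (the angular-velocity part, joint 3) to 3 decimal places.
-0.500

axis z_2 = (-0.5000,-0.8660,0.0000); lever o_n−o_2 = (4.3908,-2.3949,-1.4645)
cross product → J_v[:, 2] = (1.2683,-0.7322,5.0000)
J_ω[:, 2] = z_2
entry J[3][2] = -0.5000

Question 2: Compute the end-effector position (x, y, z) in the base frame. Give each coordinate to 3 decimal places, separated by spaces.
5.159 -3.993 -1.000

after link 1: o_1 = (4.3301, -2.5000, 4.0000)
after link 2: o_2 = (0.7683, -1.5983, 0.4645)
after link 3: o_3 = (-0.2317, -3.3303, -4.5355)
after link 4: o_4 = (-0.5853, -3.9427, -3.8284)
after link 5: o_5 = (5.1591, -3.9932, -1.0000)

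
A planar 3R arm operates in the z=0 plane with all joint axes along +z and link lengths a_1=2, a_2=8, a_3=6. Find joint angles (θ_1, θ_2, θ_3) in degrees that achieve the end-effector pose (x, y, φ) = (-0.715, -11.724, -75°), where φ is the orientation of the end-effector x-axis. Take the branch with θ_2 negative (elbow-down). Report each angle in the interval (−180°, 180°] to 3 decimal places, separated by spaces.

29.989 -149.990 45.001

wrist centre = target − a_3·(cos φ, sin φ) = (-2.2679, -5.9284)
cos θ_2 = (40.2899−2²−8²)/(2·2·8) = -0.8659; θ_2 = -149.9903° (elbow-down)
β = atan2(-5.9284,-2.2679) = -110.9342°; ψ = atan2(-4.0012,-4.9275) = -140.9233°
θ_1 = β − ψ = 29.9890°
θ_3 = φ − θ_1 − θ_2 = 45.0013° (wrapped to (-180°,180°])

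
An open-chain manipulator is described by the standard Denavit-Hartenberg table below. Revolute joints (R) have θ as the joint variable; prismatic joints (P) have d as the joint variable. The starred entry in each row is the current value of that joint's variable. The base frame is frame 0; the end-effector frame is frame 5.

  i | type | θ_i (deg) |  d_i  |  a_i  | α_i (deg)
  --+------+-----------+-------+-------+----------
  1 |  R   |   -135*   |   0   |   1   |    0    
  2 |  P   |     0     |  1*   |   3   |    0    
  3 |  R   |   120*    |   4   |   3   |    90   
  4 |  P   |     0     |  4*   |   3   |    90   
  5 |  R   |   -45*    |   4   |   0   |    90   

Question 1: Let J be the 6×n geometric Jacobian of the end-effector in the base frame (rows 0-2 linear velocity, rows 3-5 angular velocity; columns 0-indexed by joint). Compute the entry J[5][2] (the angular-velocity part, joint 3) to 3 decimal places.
axis z_2 = (0.0000,0.0000,1.0000); lever o_n−o_2 = (4.7603,-5.4166,0.0000)
cross product → J_v[:, 2] = (5.4166,4.7603,-0.0000)
J_ω[:, 2] = z_2
entry J[5][2] = 1.0000

1.000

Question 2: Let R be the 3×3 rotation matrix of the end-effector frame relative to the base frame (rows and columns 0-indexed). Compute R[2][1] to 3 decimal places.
End-effector y-axis (col 1 of R) = (-0.0000,-0.0000,-1.0000)
R[2][1] = -1.0000

-1.000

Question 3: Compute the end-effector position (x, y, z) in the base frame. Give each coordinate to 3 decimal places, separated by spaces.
after link 1: o_1 = (-0.7071, -0.7071, 0.0000)
after link 2: o_2 = (-2.8284, -2.8284, 1.0000)
after link 3: o_3 = (0.0694, -3.6049, 5.0000)
after link 4: o_4 = (1.9319, -8.2450, 5.0000)
after link 5: o_5 = (1.9319, -8.2450, 1.0000)

1.932 -8.245 1.000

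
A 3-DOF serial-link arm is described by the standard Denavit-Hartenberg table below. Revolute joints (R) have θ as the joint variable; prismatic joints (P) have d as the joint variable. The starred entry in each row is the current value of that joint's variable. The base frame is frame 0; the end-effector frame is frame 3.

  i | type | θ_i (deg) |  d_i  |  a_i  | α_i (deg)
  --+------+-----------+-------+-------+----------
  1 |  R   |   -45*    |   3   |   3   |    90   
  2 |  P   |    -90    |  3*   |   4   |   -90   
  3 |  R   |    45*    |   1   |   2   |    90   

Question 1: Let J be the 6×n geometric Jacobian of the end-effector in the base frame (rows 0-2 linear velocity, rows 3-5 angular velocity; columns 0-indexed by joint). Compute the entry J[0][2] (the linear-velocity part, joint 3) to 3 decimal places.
axis z_2 = (0.7071,-0.7071,0.0000); lever o_n−o_2 = (1.7071,0.2929,-1.4142)
cross product → J_v[:, 2] = (1.0000,1.0000,1.4142)
J_ω[:, 2] = z_2
entry J[0][2] = 1.0000

1.000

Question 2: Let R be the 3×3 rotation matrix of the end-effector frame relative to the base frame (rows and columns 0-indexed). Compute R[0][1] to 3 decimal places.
0.707

End-effector y-axis (col 1 of R) = (0.7071,-0.7071,0.0000)
R[0][1] = 0.7071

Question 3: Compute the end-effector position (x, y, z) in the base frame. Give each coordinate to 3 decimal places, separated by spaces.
1.707 -3.950 -2.414

after link 1: o_1 = (2.1213, -2.1213, 3.0000)
after link 2: o_2 = (0.0000, -4.2426, -1.0000)
after link 3: o_3 = (1.7071, -3.9497, -2.4142)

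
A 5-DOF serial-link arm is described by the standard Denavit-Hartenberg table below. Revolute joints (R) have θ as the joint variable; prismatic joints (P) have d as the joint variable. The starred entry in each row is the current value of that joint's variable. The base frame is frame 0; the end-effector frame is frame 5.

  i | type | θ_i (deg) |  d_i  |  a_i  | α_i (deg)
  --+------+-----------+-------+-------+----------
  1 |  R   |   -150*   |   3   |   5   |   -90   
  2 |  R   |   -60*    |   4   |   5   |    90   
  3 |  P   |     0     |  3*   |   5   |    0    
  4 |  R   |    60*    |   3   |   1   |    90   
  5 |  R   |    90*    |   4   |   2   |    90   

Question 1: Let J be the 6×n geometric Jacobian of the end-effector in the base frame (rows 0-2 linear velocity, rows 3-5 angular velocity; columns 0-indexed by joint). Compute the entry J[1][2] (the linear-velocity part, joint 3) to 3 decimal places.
0.433

prismatic axis z_2 = (0.7500,0.4330,0.5000)
J_v[:, 2] = z_2; J_ω[:, 2] = (0,0,0)
entry J[1][2] = 0.4330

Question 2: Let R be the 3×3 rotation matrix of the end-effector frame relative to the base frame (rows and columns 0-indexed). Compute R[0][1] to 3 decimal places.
-0.625

End-effector y-axis (col 1 of R) = (-0.6250,0.2165,0.7500)
R[0][1] = -0.6250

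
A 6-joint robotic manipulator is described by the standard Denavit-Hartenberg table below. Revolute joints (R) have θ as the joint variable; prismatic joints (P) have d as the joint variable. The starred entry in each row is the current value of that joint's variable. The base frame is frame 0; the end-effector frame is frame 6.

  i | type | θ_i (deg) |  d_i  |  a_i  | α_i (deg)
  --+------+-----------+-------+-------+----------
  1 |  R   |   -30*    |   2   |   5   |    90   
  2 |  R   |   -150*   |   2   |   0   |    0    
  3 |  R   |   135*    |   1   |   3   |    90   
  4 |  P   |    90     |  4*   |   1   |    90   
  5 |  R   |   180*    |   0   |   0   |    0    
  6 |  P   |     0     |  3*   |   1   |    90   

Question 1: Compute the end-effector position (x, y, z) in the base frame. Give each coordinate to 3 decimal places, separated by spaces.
6.953 -7.478 -3.417

after link 1: o_1 = (4.3301, -2.5000, 2.0000)
after link 2: o_2 = (3.3301, -4.2321, 2.0000)
after link 3: o_3 = (5.3397, -6.5470, 1.2235)
after link 4: o_4 = (3.9431, -6.8954, -2.6402)
after link 5: o_5 = (3.9431, -6.8954, -2.6402)
after link 6: o_6 = (6.9526, -7.4782, -3.4166)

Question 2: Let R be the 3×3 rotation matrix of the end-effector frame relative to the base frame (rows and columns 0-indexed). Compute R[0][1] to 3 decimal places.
End-effector y-axis (col 1 of R) = (0.8365,-0.4830,-0.2588)
R[0][1] = 0.8365

0.837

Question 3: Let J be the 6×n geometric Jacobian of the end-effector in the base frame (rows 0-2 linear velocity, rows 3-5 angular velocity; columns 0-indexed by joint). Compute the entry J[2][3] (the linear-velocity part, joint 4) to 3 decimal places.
prismatic axis z_3 = (-0.2241,0.1294,-0.9659)
J_v[:, 3] = z_3; J_ω[:, 3] = (0,0,0)
entry J[2][3] = -0.9659

-0.966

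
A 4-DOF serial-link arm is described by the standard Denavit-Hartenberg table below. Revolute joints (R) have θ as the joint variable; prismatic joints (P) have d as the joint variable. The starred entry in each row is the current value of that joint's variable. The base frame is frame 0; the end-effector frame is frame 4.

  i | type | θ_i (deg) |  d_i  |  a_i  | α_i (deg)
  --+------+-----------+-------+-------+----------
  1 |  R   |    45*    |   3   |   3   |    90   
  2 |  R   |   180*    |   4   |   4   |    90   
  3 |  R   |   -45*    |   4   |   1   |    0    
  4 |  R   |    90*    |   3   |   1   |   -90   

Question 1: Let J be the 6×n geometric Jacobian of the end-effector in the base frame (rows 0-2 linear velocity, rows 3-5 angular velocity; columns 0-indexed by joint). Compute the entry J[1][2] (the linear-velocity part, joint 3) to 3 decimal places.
axis z_2 = (0.0000,0.0000,1.0000); lever o_n−o_2 = (-1.0000,-1.0000,7.0000)
cross product → J_v[:, 2] = (1.0000,-1.0000,-0.0000)
J_ω[:, 2] = z_2
entry J[1][2] = -1.0000

-1.000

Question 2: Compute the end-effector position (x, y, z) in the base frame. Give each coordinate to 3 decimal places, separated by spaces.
after link 1: o_1 = (2.1213, 2.1213, 3.0000)
after link 2: o_2 = (2.1213, -3.5355, 3.0000)
after link 3: o_3 = (1.1213, -3.5355, 7.0000)
after link 4: o_4 = (1.1213, -4.5355, 10.0000)

1.121 -4.536 10.000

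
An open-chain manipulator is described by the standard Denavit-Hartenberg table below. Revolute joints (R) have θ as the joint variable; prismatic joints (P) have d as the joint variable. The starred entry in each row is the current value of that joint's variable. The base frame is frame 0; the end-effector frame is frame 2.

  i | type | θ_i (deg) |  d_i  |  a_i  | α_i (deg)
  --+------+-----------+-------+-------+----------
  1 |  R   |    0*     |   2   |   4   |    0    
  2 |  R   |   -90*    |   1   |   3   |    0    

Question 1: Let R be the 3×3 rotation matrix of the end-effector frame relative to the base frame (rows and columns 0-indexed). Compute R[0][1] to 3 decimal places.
1.000

End-effector y-axis (col 1 of R) = (1.0000,0.0000,0.0000)
R[0][1] = 1.0000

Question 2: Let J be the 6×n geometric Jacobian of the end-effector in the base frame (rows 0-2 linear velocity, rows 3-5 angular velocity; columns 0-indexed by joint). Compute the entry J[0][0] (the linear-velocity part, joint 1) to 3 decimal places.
3.000

axis z_0 = ẑ; lever o_n−o_0 = (4.0000,-3.0000,3.0000)
cross product → J_v[:, 0] = (3.0000,4.0000,-0.0000)
J_ω[:, 0] = z_0
entry J[0][0] = 3.0000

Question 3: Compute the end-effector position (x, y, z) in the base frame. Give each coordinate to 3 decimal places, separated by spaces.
after link 1: o_1 = (4.0000, 0.0000, 2.0000)
after link 2: o_2 = (4.0000, -3.0000, 3.0000)

4.000 -3.000 3.000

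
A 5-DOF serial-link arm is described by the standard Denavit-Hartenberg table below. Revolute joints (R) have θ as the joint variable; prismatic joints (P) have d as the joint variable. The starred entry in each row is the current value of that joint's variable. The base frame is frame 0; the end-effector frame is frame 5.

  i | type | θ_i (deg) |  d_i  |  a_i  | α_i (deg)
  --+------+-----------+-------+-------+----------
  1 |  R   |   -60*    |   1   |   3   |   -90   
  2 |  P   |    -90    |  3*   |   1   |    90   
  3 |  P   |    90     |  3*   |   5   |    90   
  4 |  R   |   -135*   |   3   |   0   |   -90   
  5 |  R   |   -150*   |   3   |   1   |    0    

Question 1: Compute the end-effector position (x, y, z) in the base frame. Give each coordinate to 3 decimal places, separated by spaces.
10.050 4.060 5.500

after link 1: o_1 = (1.5000, -2.5981, 1.0000)
after link 2: o_2 = (4.0981, -1.0981, 2.0000)
after link 3: o_3 = (6.9282, 4.0000, 2.0000)
after link 4: o_4 = (6.9282, 4.0000, 5.0000)
after link 5: o_5 = (10.0501, 4.0601, 5.5000)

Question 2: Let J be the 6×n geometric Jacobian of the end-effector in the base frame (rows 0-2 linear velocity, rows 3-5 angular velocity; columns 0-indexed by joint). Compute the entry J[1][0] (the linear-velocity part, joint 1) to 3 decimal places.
axis z_0 = ẑ; lever o_n−o_0 = (10.0501,4.0601,5.5000)
cross product → J_v[:, 0] = (-4.0601,10.0501,0.0000)
J_ω[:, 0] = z_0
entry J[1][0] = 10.0501

10.050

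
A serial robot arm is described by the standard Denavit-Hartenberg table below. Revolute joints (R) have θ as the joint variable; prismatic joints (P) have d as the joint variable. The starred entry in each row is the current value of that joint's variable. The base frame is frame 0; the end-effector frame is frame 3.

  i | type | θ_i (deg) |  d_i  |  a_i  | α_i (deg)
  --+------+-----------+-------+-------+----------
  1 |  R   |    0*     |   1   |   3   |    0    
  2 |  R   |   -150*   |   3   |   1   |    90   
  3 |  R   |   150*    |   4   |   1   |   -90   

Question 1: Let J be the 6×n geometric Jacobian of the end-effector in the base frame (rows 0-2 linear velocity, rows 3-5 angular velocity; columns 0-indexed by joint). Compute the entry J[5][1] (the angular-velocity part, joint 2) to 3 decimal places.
axis z_1 = (0.0000,0.0000,1.0000); lever o_n−o_1 = (-2.1160,3.3971,3.5000)
cross product → J_v[:, 1] = (-3.3971,-2.1160,0.0000)
J_ω[:, 1] = z_1
entry J[5][1] = 1.0000

1.000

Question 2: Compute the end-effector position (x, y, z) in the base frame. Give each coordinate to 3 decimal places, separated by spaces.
after link 1: o_1 = (3.0000, 0.0000, 1.0000)
after link 2: o_2 = (2.1340, -0.5000, 4.0000)
after link 3: o_3 = (0.8840, 3.3971, 4.5000)

0.884 3.397 4.500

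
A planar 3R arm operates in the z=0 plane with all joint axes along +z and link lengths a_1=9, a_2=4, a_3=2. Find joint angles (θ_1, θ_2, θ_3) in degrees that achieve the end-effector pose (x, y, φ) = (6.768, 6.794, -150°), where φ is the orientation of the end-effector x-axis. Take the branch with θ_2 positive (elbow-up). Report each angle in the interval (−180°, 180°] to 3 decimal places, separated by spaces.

25.038 60.002 124.960

wrist centre = target − a_3·(cos φ, sin φ) = (8.5001, 7.7940)
cos θ_2 = (132.9973−9²−4²)/(2·9·4) = 0.5000; θ_2 = 60.0025° (elbow-up)
β = atan2(7.7940,8.5001) = 42.5188°; ψ = atan2(3.4642,10.9998) = 17.4808°
θ_1 = β − ψ = 25.0380°
θ_3 = φ − θ_1 − θ_2 = 124.9595° (wrapped to (-180°,180°])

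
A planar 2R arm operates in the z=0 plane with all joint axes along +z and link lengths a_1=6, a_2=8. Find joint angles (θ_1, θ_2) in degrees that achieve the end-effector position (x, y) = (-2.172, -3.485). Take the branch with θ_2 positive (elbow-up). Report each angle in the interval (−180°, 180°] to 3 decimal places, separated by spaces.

cos θ_2 = (16.8628−6²−8²)/(2·6·8) = -0.8660; θ_2 = 149.9985° (elbow-up)
β = atan2(-3.4850,-2.1720) = -121.9329°; ψ = atan2(4.0002,-0.9281) = 103.0623°
θ_1 = β − ψ = -224.9952°

135.005 149.999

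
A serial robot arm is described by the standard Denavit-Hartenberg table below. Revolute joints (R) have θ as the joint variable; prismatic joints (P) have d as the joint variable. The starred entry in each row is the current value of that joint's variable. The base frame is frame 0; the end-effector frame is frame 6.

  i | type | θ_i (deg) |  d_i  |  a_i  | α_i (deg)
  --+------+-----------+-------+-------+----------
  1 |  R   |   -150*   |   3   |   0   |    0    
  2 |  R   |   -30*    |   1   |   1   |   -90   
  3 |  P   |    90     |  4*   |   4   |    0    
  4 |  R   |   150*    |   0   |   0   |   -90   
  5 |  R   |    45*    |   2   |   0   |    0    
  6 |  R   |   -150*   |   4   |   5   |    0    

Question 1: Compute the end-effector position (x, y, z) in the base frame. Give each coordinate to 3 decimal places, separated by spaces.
-6.843 -8.830 1.879

after link 1: o_1 = (0.0000, 0.0000, 3.0000)
after link 2: o_2 = (-1.0000, 0.0000, 4.0000)
after link 3: o_3 = (-1.0000, -4.0000, 0.0000)
after link 4: o_4 = (-1.0000, -4.0000, 0.0000)
after link 5: o_5 = (-2.7321, -4.0000, 1.0000)
after link 6: o_6 = (-6.8432, -8.8296, 1.8793)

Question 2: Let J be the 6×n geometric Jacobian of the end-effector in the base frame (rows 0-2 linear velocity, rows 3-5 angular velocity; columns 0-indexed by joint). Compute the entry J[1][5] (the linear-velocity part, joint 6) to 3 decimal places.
-1.294

axis z_5 = (-0.8660,-0.0000,0.5000); lever o_n−o_5 = (-4.1111,-4.8296,0.8793)
cross product → J_v[:, 5] = (2.4148,-1.2941,4.1826)
J_ω[:, 5] = z_5
entry J[1][5] = -1.2941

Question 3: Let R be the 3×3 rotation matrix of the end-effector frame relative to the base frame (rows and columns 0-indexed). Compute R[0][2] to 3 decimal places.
End-effector z-axis (col 2 of R) = (-0.8660,-0.0000,0.5000)
R[0][2] = -0.8660

-0.866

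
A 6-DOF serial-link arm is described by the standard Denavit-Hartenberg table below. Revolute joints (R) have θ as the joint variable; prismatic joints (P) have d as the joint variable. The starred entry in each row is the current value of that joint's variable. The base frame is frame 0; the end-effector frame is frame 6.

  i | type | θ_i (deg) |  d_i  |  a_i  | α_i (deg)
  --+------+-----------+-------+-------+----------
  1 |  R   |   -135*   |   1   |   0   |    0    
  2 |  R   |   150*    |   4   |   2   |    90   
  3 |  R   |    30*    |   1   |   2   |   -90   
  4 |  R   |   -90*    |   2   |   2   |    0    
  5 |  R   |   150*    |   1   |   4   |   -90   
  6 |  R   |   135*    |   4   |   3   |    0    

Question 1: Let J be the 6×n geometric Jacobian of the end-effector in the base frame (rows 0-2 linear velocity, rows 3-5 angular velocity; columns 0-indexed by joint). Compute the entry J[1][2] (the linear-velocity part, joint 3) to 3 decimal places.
-0.129

axis z_2 = (0.2588,-0.9659,0.0000); lever o_n−o_2 = (-1.0256,0.3743,0.4986)
cross product → J_v[:, 2] = (-0.4816,-0.1290,-0.8938)
J_ω[:, 2] = z_2
entry J[1][2] = -0.1290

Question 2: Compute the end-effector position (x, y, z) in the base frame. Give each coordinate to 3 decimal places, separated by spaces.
after link 1: o_1 = (0.0000, 0.0000, 1.0000)
after link 2: o_2 = (1.9319, 0.5176, 5.0000)
after link 3: o_3 = (3.8637, 0.0000, 6.0000)
after link 4: o_4 = (3.4154, -2.1907, 7.7321)
after link 5: o_5 = (3.7089, 1.4743, 9.5981)
after link 6: o_6 = (0.9062, 0.8919, 5.4986)

0.906 0.892 5.499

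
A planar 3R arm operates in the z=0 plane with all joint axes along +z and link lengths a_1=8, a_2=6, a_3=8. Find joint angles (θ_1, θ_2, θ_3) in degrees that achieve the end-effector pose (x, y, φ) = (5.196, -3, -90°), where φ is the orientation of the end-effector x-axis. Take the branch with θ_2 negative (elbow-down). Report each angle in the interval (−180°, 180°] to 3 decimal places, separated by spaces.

wrist centre = target − a_3·(cos φ, sin φ) = (5.1960, 5.0000)
cos θ_2 = (51.9984−8²−6²)/(2·8·6) = -0.5000; θ_2 = -120.0011° (elbow-down)
β = atan2(5.0000,5.1960) = 43.8987°; ψ = atan2(-5.1961,4.9999) = -46.1024°
θ_1 = β − ψ = 90.0011°
θ_3 = φ − θ_1 − θ_2 = -60.0000° (wrapped to (-180°,180°])

90.001 -120.001 -60.000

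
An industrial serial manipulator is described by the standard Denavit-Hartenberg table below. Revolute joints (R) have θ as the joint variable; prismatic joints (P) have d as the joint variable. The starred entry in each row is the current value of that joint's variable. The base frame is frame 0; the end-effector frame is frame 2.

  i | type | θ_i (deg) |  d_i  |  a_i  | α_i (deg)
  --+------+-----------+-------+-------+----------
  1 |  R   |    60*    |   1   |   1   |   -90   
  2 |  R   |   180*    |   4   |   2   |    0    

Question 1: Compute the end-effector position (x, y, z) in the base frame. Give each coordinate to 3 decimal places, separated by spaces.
-3.964 1.134 1.000

after link 1: o_1 = (0.5000, 0.8660, 1.0000)
after link 2: o_2 = (-3.9641, 1.1340, 1.0000)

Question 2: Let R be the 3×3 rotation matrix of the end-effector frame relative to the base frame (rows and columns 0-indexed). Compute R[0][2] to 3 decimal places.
End-effector z-axis (col 2 of R) = (-0.8660,0.5000,0.0000)
R[0][2] = -0.8660

-0.866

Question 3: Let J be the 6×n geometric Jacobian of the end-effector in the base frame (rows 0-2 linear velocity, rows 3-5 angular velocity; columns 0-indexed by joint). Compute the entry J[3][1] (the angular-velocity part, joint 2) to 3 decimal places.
-0.866

axis z_1 = (-0.8660,0.5000,0.0000); lever o_n−o_1 = (-4.4641,0.2679,0.0000)
cross product → J_v[:, 1] = (-0.0000,-0.0000,2.0000)
J_ω[:, 1] = z_1
entry J[3][1] = -0.8660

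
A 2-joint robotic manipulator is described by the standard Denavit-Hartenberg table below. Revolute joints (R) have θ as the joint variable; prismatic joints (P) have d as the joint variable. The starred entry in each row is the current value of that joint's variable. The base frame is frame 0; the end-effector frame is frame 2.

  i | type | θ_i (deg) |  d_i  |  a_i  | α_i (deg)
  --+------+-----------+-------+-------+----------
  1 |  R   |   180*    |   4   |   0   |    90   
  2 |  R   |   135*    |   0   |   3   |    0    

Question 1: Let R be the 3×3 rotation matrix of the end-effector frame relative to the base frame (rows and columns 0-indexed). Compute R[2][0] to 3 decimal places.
0.707

End-effector x-axis (col 0 of R) = (0.7071,-0.0000,0.7071)
R[2][0] = 0.7071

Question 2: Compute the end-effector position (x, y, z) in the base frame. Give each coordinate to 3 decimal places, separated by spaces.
2.121 -0.000 6.121

after link 1: o_1 = (0.0000, 0.0000, 4.0000)
after link 2: o_2 = (2.1213, -0.0000, 6.1213)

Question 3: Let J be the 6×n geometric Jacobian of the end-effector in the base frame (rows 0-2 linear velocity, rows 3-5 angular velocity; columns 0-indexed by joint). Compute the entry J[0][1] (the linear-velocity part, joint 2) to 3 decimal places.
2.121

axis z_1 = (0.0000,1.0000,0.0000); lever o_n−o_1 = (2.1213,-0.0000,2.1213)
cross product → J_v[:, 1] = (2.1213,-0.0000,-2.1213)
J_ω[:, 1] = z_1
entry J[0][1] = 2.1213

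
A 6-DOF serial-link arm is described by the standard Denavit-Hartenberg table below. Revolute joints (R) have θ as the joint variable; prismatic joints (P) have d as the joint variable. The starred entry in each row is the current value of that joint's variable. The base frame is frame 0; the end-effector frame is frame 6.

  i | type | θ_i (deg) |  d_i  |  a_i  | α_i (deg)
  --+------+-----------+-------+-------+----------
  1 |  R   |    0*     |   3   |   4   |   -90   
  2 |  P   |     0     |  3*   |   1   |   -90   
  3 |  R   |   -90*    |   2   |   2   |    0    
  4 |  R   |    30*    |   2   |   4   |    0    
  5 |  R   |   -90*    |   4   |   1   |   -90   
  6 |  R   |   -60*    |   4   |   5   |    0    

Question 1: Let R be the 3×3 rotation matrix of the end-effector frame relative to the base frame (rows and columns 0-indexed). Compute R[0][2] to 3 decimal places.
End-effector z-axis (col 2 of R) = (0.5000,0.8660,0.0000)
R[0][2] = 0.5000

0.500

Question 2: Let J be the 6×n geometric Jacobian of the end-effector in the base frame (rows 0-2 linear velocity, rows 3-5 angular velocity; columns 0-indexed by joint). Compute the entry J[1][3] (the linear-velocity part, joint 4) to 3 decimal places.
axis z_3 = (0.0000,0.0000,-1.0000); lever o_n−o_3 = (0.9689,8.6782,-10.3301)
cross product → J_v[:, 3] = (8.6782,-0.9689,-0.0000)
J_ω[:, 3] = z_3
entry J[1][3] = -0.9689

-0.969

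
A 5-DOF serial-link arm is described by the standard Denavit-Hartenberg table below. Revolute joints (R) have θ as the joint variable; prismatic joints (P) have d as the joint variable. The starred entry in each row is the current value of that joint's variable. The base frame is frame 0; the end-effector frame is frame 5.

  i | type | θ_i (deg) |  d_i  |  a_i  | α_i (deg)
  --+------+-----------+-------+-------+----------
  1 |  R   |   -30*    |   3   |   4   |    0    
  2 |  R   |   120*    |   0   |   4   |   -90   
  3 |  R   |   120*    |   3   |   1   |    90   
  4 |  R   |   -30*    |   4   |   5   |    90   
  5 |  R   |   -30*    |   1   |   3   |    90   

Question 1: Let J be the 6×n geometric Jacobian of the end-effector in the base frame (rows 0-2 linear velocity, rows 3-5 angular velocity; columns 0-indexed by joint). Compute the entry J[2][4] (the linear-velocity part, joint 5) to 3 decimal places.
-2.424

axis z_4 = (0.8660,0.2500,0.4330); lever o_n−o_4 = (2.1651,-2.1740,-0.7655)
cross product → J_v[:, 4] = (0.7500,1.6005,-2.4240)
J_ω[:, 4] = z_4
entry J[2][4] = -2.4240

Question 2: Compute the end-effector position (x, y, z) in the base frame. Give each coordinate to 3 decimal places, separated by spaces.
5.129 0.625 -4.382

after link 1: o_1 = (3.4641, -2.0000, 3.0000)
after link 2: o_2 = (3.4641, 2.0000, 3.0000)
after link 3: o_3 = (0.4641, 1.5000, 2.1340)
after link 4: o_4 = (2.9641, 2.7990, -3.6160)
after link 5: o_5 = (5.1292, 0.6250, -4.3816)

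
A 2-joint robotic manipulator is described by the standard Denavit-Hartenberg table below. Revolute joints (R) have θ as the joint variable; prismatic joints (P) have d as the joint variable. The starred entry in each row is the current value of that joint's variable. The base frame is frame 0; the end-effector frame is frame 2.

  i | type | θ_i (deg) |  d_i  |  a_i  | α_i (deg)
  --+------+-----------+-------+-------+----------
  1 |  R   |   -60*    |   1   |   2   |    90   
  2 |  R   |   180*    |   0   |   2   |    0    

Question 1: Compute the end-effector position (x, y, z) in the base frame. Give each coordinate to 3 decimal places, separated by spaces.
after link 1: o_1 = (1.0000, -1.7321, 1.0000)
after link 2: o_2 = (0.0000, 0.0000, 1.0000)

0.000 0.000 1.000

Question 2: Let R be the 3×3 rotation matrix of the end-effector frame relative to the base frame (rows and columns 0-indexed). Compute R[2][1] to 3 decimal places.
-1.000

End-effector y-axis (col 1 of R) = (-0.0000,0.0000,-1.0000)
R[2][1] = -1.0000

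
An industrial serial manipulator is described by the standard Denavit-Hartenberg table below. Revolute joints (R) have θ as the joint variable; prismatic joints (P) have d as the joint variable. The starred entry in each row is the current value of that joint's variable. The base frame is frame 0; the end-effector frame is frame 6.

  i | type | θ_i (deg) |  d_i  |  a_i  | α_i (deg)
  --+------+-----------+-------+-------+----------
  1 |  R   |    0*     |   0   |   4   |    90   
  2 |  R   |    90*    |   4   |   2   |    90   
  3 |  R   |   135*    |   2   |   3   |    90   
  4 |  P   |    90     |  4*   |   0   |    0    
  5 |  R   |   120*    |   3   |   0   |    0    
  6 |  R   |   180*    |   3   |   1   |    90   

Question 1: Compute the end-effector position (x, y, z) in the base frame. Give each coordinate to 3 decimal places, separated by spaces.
6.500 -13.805 6.337

after link 1: o_1 = (4.0000, 0.0000, 0.0000)
after link 2: o_2 = (4.0000, -4.0000, 2.0000)
after link 3: o_3 = (6.0000, -6.1213, -0.1213)
after link 4: o_4 = (6.0000, -8.9497, 2.7071)
after link 5: o_5 = (6.0000, -11.0711, 4.8284)
after link 6: o_6 = (6.5000, -13.8048, 6.3374)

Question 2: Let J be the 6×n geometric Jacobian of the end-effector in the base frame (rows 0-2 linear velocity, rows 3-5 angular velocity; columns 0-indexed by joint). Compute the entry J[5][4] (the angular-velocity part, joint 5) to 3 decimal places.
axis z_4 = (0.0000,-0.7071,0.7071); lever o_n−o_4 = (0.5000,-4.8550,3.6303)
cross product → J_v[:, 4] = (0.8660,0.3536,0.3536)
J_ω[:, 4] = z_4
entry J[5][4] = 0.7071

0.707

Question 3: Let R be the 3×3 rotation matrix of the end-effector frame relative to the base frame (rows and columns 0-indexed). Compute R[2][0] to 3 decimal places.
-0.612

End-effector x-axis (col 0 of R) = (0.5000,-0.6124,-0.6124)
R[2][0] = -0.6124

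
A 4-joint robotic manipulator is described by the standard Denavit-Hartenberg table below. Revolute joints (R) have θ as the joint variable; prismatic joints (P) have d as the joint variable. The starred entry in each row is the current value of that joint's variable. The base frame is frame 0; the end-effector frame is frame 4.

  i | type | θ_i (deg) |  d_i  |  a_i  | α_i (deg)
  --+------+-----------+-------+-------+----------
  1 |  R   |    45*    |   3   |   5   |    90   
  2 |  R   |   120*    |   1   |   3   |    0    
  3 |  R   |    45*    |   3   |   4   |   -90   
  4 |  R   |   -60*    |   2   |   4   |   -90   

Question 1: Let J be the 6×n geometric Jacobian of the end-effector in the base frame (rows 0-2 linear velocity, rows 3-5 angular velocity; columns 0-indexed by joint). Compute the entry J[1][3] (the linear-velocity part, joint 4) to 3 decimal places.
axis z_3 = (-0.1830,-0.1830,-0.9659); lever o_n−o_3 = (0.7174,-4.1815,-1.4142)
cross product → J_v[:, 3] = (-3.7802,-0.9518,0.8966)
J_ω[:, 3] = z_3
entry J[1][3] = -0.9518

-0.952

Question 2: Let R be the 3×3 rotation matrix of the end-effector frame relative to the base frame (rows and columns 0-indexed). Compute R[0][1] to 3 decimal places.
End-effector y-axis (col 1 of R) = (0.1830,0.1830,0.9659)
R[0][1] = 0.1830

0.183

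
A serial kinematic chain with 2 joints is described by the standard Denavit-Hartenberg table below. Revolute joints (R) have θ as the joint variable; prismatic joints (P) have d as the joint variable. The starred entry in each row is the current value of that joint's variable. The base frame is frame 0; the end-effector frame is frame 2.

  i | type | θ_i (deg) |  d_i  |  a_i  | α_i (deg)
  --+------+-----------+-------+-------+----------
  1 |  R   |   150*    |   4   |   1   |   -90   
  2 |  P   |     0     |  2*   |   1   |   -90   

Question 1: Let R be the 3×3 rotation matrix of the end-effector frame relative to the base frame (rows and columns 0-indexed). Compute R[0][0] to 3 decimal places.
End-effector x-axis (col 0 of R) = (-0.8660,0.5000,0.0000)
R[0][0] = -0.8660

-0.866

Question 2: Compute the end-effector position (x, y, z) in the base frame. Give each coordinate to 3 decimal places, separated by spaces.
-2.732 -0.732 4.000

after link 1: o_1 = (-0.8660, 0.5000, 4.0000)
after link 2: o_2 = (-2.7321, -0.7321, 4.0000)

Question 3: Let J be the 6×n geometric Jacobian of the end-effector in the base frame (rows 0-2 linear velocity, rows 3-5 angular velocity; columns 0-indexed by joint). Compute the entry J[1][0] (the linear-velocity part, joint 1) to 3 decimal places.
-2.732

axis z_0 = ẑ; lever o_n−o_0 = (-2.7321,-0.7321,4.0000)
cross product → J_v[:, 0] = (0.7321,-2.7321,0.0000)
J_ω[:, 0] = z_0
entry J[1][0] = -2.7321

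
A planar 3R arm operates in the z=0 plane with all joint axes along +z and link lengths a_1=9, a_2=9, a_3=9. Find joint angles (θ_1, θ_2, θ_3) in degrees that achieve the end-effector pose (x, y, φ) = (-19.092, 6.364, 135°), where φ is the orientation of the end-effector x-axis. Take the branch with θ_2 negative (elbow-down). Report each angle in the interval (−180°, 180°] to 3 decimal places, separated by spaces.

wrist centre = target − a_3·(cos φ, sin φ) = (-12.7280, 0.0000)
cos θ_2 = (162.0030−9²−9²)/(2·9·9) = 0.0000; θ_2 = -89.9989° (elbow-down)
β = atan2(0.0000,-12.7280) = 179.9998°; ψ = atan2(-9.0000,9.0002) = -44.9995°
θ_1 = β − ψ = 224.9993°
θ_3 = φ − θ_1 − θ_2 = -0.0004° (wrapped to (-180°,180°])

-135.001 -89.999 -0.000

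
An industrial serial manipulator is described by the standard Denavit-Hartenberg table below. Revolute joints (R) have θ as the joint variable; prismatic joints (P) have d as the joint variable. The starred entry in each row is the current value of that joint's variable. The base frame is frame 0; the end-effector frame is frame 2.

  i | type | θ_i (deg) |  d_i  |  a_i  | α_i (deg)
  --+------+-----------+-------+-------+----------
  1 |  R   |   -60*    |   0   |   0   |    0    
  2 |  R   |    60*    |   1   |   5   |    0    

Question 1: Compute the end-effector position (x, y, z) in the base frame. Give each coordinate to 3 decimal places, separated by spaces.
after link 1: o_1 = (0.0000, 0.0000, 0.0000)
after link 2: o_2 = (5.0000, 0.0000, 1.0000)

5.000 0.000 1.000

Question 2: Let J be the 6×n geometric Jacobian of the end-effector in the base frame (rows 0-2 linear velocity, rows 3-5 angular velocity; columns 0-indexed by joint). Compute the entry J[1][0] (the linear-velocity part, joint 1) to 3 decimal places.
axis z_0 = ẑ; lever o_n−o_0 = (5.0000,0.0000,1.0000)
cross product → J_v[:, 0] = (0.0000,5.0000,0.0000)
J_ω[:, 0] = z_0
entry J[1][0] = 5.0000

5.000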